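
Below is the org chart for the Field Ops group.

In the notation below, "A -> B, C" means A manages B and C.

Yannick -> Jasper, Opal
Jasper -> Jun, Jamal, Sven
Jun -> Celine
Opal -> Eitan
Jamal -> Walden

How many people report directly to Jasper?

Jasper directly manages Jun, Jamal, Sven. That is 3 direct reports.

3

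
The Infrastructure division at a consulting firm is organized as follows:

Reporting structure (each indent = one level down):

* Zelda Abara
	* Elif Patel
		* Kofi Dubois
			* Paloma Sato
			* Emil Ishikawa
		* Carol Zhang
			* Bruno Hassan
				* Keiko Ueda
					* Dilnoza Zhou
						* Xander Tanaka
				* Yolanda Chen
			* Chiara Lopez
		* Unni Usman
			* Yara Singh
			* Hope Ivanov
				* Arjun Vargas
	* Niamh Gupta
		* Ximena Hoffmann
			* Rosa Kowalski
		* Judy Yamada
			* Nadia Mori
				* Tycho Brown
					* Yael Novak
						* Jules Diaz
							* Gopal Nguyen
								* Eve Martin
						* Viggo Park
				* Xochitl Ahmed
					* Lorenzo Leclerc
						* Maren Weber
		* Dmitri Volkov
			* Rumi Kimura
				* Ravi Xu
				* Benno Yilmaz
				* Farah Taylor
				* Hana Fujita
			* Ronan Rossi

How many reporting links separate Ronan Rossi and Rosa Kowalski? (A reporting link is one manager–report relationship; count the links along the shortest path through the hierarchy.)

4

Ronan Rossi is 2 levels below Niamh Gupta, and Rosa Kowalski is 2 levels below Niamh Gupta (their lowest common manager). The shortest path runs up from Ronan Rossi to Niamh Gupta and back down to Rosa Kowalski: 2 + 2 = 4 links.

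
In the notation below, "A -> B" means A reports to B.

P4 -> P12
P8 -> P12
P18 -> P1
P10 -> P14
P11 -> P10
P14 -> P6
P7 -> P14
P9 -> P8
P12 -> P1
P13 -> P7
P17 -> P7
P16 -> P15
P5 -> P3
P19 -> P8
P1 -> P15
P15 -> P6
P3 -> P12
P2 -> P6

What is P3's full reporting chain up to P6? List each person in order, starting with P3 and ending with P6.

P3 -> P12 -> P1 -> P15 -> P6

P3 reports to P12. P12 reports to P1. P1 reports to P15. P15 reports to P6. P6 is at the top.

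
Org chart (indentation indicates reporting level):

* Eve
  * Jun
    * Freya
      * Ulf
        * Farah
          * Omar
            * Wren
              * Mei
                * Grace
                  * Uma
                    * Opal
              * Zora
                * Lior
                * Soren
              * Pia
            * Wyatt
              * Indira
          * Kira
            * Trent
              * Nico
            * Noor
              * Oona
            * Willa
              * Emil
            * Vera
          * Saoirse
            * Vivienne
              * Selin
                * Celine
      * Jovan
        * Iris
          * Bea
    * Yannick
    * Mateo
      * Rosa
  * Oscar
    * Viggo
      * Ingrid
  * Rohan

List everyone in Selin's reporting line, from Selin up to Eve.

Selin -> Vivienne -> Saoirse -> Farah -> Ulf -> Freya -> Jun -> Eve

Selin reports to Vivienne. Vivienne reports to Saoirse. Saoirse reports to Farah. Farah reports to Ulf. Ulf reports to Freya. Freya reports to Jun. Jun reports to Eve. Eve is at the top.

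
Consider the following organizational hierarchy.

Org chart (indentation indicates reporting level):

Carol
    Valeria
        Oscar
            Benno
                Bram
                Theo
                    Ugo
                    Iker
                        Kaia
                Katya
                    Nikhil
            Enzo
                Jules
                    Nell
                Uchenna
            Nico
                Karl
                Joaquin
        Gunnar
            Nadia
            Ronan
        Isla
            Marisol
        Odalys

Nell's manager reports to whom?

Nell reports to Jules, and Jules reports to Enzo. So Nell's skip-level manager is Enzo.

Enzo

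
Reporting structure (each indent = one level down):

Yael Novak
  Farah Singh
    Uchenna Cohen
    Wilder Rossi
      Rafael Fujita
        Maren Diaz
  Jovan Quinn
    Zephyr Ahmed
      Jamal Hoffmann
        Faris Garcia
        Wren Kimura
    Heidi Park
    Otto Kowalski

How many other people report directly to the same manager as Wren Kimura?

1

Wren Kimura reports to Jamal Hoffmann. Jamal Hoffmann's other direct reports are Faris Garcia — 1 peer.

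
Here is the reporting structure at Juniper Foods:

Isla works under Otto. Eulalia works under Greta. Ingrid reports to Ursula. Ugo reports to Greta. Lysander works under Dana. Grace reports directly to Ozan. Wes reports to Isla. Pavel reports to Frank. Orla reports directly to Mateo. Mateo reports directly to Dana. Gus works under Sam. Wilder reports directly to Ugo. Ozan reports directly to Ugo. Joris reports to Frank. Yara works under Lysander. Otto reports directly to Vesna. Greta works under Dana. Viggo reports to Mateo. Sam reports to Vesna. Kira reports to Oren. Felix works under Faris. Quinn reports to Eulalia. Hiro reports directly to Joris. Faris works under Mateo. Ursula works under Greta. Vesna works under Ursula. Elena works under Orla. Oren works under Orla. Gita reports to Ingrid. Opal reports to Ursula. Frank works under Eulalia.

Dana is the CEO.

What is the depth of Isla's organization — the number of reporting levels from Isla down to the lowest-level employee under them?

The longest chain under Isla runs Isla → Wes, which is 1 level below Isla.

1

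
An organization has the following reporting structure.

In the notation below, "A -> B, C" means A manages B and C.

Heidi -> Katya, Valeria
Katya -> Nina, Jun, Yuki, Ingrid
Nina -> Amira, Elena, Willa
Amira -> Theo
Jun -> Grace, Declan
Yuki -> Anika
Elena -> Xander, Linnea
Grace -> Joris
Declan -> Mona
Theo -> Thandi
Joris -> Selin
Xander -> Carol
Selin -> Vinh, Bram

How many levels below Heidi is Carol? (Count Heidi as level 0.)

5

Chain from Carol up to Heidi: Carol → Xander → Elena → Nina → Katya → Heidi. That is 5 steps up, so Carol is 5 levels below Heidi.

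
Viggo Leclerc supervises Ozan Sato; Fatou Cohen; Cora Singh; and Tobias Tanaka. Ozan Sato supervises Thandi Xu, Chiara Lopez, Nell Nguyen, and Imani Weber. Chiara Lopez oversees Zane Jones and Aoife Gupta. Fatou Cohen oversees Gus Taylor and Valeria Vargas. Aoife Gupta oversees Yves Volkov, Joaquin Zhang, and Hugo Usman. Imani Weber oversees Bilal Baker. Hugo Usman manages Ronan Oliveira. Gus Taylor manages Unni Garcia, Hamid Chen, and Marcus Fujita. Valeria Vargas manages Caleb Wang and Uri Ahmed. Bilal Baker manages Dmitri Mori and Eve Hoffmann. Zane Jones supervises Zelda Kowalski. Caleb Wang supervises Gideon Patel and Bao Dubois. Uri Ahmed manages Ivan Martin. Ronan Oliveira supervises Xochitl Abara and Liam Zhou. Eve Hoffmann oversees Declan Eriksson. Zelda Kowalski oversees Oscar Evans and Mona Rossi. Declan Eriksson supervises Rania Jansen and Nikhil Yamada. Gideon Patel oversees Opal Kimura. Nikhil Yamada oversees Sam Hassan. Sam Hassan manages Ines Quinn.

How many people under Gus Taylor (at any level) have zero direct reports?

The people in Gus Taylor's organization with no one reporting to them are Marcus Fujita, Hamid Chen, Unni Garcia. That is 3.

3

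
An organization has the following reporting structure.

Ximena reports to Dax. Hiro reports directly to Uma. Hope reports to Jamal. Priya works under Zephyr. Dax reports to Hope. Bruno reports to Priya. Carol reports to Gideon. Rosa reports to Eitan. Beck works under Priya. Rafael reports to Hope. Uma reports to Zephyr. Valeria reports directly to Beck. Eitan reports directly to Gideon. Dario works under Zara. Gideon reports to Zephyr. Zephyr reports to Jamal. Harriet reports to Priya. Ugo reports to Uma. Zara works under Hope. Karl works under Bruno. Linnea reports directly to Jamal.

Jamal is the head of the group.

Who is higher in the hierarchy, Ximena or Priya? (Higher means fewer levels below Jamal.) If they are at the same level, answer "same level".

Priya

Ximena is 3 levels below Jamal; Priya is 2. Priya is higher.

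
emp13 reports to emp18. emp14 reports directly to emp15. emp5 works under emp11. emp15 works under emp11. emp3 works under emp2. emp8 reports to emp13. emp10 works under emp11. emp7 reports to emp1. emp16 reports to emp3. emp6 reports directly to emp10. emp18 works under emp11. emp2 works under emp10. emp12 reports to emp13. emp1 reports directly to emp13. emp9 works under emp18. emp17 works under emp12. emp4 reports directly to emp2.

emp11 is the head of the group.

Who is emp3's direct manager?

emp2

emp3 reports directly to emp2.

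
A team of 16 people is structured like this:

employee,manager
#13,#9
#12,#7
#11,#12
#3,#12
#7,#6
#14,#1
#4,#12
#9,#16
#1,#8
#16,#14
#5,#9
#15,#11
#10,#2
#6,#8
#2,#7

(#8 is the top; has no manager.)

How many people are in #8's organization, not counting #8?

15

#8 directly manages #6, #1. Under #6: #7, #12, #4, #11, #15, #3, #2, #10 (8). Under #1: #14, #16, #9, #13, #5 (5). So #8's organization is 2 direct reports plus everyone under them: 9 + 6 = 15.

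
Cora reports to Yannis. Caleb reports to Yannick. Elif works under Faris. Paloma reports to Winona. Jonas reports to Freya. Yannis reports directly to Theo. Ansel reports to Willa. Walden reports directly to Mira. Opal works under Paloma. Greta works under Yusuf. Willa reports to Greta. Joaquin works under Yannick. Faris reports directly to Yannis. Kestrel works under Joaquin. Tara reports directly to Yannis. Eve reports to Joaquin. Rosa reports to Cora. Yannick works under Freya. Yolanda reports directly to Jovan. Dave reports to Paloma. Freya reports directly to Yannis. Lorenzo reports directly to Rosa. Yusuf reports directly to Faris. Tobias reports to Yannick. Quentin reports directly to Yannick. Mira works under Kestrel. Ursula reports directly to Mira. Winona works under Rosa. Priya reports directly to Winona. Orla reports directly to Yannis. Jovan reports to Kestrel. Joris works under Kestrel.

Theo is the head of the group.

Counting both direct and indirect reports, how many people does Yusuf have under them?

Yusuf directly manages Greta. Under Greta: Willa, Ansel (2). That's 3 in total.

3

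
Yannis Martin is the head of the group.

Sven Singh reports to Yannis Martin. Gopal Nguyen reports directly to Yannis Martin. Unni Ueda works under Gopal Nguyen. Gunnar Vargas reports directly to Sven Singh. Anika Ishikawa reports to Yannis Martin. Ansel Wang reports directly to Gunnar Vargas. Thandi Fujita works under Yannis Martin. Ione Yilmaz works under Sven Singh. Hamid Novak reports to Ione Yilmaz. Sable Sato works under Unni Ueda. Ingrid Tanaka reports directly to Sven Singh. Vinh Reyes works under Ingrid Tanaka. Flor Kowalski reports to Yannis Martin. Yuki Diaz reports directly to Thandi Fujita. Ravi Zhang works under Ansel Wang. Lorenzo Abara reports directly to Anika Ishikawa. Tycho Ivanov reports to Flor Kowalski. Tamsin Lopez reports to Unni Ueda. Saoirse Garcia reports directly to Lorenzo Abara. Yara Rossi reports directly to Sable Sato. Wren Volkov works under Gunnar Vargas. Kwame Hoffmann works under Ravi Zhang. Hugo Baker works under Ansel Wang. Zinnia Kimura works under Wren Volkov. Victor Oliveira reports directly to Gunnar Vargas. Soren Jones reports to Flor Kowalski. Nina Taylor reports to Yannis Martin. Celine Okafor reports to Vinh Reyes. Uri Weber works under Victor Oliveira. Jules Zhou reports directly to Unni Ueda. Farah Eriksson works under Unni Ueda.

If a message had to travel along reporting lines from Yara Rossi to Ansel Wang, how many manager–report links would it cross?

7

Yara Rossi is 4 levels below Yannis Martin, and Ansel Wang is 3 levels below Yannis Martin (their lowest common manager). The shortest path runs up from Yara Rossi to Yannis Martin and back down to Ansel Wang: 4 + 3 = 7 links.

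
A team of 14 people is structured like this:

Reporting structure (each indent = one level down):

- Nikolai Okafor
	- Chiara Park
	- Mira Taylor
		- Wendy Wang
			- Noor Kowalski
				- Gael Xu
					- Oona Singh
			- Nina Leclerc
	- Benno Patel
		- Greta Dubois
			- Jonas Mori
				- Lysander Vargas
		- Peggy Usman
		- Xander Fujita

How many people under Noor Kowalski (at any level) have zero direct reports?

1

The only person in Noor Kowalski's organization with no one reporting to them is Oona Singh. That is 1.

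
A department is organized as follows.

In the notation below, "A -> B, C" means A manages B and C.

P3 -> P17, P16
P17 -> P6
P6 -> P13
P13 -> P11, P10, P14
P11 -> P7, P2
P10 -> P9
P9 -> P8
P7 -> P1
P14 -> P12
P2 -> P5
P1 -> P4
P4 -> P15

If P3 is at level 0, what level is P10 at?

4

Chain from P10 up to P3: P10 → P13 → P6 → P17 → P3. That is 4 steps up, so P10 is 4 levels below P3.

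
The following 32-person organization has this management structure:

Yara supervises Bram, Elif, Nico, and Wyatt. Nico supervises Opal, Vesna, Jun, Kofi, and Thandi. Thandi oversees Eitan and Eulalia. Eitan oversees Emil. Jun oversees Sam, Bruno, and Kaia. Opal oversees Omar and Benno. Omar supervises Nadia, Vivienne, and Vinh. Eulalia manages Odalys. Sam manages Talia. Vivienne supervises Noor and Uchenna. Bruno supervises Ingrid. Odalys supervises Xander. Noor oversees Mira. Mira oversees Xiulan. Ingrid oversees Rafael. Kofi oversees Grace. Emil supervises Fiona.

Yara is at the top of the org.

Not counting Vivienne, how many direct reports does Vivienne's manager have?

Vivienne reports to Omar. Omar's other direct reports are Nadia, Vinh — 2 peers.

2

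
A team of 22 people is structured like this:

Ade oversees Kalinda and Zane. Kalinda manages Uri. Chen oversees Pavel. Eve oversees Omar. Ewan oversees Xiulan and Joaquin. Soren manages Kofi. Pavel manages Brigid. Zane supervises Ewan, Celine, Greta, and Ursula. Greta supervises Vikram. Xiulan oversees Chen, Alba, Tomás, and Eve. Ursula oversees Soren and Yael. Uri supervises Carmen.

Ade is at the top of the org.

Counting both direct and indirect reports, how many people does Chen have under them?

Chen directly manages Pavel. Under Pavel: Brigid (1). That's 2 in total.

2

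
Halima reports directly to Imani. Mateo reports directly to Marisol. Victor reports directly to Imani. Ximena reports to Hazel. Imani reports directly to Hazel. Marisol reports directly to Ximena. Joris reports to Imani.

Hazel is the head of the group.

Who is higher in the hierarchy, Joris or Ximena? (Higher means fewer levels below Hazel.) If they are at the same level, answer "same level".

Joris is 2 levels below Hazel; Ximena is 1. Ximena is higher.

Ximena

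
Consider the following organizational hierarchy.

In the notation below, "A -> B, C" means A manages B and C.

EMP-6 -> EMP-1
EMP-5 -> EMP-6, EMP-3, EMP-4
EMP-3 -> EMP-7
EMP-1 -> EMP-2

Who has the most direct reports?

Direct-report counts: EMP-5 has 3; EMP-3 has 1; EMP-6 has 1; EMP-1 has 1. The largest is 3, held by EMP-5.

EMP-5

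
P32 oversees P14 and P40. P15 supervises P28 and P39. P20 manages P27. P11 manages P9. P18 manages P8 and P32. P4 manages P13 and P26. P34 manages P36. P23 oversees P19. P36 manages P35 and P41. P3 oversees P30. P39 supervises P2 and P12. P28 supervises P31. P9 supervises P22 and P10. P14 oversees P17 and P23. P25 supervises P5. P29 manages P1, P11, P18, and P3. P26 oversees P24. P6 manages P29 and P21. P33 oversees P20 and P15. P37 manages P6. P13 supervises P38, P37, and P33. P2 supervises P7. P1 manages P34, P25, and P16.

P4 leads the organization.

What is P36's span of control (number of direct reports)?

2

P36 directly manages P35, P41. That is 2 direct reports.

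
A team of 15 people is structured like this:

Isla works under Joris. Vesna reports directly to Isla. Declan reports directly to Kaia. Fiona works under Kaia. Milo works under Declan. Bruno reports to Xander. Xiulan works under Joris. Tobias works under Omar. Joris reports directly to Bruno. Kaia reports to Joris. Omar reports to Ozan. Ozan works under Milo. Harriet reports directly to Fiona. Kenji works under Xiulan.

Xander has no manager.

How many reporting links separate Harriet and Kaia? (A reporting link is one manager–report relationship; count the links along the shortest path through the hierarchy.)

Harriet is in Kaia's organization: the chain from Harriet up to Kaia is Harriet → Fiona → Kaia, which is 2 links.

2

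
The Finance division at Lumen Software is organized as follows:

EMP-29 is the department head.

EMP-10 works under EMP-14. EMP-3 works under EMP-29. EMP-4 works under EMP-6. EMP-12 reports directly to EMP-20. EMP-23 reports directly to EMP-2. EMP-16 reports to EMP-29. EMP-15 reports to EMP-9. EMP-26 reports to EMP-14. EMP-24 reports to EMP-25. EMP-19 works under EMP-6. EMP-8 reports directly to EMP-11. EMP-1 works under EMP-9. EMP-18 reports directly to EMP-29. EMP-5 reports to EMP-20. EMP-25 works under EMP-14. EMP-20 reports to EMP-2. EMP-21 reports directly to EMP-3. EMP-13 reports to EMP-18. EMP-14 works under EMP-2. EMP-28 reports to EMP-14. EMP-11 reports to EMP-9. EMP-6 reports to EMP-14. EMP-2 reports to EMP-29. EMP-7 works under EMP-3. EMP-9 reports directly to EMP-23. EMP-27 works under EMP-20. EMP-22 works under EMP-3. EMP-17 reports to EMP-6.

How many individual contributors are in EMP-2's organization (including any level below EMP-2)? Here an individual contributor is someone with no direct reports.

13

The people in EMP-2's organization with no one reporting to them are EMP-27, EMP-5, EMP-12, EMP-1, EMP-8, EMP-15, EMP-10, EMP-24, EMP-26, EMP-28, EMP-17, EMP-19, EMP-4. That is 13.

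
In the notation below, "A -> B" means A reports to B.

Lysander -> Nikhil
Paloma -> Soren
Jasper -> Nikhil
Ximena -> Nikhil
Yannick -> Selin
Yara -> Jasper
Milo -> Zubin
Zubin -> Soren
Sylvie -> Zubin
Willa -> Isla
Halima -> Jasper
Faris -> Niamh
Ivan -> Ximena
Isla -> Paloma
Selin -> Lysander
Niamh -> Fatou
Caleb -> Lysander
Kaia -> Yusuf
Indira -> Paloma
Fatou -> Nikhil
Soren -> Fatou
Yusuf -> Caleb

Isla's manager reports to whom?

Isla reports to Paloma, and Paloma reports to Soren. So Isla's skip-level manager is Soren.

Soren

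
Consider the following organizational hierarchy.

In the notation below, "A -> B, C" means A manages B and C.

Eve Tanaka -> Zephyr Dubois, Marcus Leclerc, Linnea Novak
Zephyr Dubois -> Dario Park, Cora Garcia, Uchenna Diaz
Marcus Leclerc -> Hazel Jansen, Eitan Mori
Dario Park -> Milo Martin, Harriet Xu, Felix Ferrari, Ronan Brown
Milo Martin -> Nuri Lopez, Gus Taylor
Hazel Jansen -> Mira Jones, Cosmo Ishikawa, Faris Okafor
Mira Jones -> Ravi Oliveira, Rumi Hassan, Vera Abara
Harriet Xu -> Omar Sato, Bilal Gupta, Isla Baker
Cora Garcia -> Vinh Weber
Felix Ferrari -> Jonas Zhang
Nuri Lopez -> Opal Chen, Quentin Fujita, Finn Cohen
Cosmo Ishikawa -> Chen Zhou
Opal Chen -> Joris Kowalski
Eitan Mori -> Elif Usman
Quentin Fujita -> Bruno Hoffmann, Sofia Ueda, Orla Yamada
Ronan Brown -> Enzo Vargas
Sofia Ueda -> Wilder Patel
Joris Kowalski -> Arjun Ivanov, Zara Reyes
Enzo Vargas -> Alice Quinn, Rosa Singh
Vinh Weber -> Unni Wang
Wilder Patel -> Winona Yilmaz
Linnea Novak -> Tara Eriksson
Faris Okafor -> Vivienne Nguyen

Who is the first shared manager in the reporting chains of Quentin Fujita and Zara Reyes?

Quentin Fujita's chain of managers is Nuri Lopez, Milo Martin, Dario Park, Zephyr Dubois, Eve Tanaka. Zara Reyes's chain of managers is Joris Kowalski, Opal Chen, Nuri Lopez, Milo Martin, Dario Park, Zephyr Dubois, Eve Tanaka. The first manager that appears in both chains is Nuri Lopez.

Nuri Lopez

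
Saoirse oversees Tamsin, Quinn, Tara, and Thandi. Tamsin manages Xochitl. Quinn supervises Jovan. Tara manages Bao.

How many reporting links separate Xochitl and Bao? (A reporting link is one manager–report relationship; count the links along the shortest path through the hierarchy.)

4

Xochitl is 2 levels below Saoirse, and Bao is 2 levels below Saoirse (their lowest common manager). The shortest path runs up from Xochitl to Saoirse and back down to Bao: 2 + 2 = 4 links.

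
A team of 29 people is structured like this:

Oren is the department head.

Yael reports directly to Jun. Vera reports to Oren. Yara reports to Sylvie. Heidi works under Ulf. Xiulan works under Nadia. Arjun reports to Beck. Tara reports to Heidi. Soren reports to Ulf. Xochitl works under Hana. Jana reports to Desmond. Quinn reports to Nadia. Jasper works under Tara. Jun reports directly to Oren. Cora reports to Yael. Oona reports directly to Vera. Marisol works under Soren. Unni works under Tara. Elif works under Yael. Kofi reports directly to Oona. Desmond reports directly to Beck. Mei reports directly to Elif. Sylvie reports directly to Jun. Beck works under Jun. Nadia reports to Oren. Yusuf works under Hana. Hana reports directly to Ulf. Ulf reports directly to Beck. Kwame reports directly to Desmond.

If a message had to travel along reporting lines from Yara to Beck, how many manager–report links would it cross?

3

Yara is 2 levels below Jun, and Beck is 1 level below Jun (their lowest common manager). The shortest path runs up from Yara to Jun and back down to Beck: 2 + 1 = 3 links.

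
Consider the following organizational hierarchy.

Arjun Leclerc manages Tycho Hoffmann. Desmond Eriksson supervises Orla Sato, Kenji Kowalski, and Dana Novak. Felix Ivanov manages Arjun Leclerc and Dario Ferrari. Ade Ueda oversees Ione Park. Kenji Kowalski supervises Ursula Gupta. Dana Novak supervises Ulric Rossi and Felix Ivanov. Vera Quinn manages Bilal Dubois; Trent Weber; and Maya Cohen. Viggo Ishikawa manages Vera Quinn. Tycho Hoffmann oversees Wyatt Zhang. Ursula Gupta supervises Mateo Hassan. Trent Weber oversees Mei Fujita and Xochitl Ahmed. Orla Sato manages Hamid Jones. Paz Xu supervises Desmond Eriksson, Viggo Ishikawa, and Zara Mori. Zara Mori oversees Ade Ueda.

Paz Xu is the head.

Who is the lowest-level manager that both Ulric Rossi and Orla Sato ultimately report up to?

Ulric Rossi's chain of managers is Dana Novak, Desmond Eriksson, Paz Xu. Orla Sato's chain of managers is Desmond Eriksson, Paz Xu. The first manager that appears in both chains is Desmond Eriksson.

Desmond Eriksson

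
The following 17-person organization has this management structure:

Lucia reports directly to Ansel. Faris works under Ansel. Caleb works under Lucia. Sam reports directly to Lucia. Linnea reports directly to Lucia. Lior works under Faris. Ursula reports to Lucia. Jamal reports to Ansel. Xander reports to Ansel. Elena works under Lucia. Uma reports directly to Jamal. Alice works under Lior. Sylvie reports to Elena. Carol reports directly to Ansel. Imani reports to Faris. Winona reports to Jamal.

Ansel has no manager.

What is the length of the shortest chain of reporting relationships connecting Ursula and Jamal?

3

Ursula is 2 levels below Ansel, and Jamal is 1 level below Ansel (their lowest common manager). The shortest path runs up from Ursula to Ansel and back down to Jamal: 2 + 1 = 3 links.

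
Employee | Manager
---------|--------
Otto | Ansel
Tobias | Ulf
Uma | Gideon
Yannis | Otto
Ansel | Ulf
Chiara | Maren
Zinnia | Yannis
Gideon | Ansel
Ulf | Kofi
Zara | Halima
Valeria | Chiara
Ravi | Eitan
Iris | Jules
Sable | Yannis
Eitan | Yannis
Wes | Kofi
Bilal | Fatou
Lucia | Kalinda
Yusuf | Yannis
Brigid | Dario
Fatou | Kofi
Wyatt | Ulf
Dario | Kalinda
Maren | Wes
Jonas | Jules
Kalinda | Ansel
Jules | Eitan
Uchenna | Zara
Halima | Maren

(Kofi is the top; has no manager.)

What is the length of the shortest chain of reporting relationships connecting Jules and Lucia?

Jules is 4 levels below Ansel, and Lucia is 2 levels below Ansel (their lowest common manager). The shortest path runs up from Jules to Ansel and back down to Lucia: 4 + 2 = 6 links.

6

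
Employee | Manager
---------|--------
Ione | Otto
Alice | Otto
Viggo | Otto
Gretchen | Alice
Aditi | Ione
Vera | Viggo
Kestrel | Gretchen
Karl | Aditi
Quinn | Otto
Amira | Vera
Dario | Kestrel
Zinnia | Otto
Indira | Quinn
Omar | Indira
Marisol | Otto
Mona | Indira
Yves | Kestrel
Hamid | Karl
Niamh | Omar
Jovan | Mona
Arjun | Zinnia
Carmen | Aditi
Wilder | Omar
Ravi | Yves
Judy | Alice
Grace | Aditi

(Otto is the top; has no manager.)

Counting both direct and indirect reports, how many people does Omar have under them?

2

Omar directly manages Niamh, Wilder. Niamh has no reports. Wilder has no reports. So Omar's organization is 2 direct reports plus everyone under them: 1 + 1 = 2.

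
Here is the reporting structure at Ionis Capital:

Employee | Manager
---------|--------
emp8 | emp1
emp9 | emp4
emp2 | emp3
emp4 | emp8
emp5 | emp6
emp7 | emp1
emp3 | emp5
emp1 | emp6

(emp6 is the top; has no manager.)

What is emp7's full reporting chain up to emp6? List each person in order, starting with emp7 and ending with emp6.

emp7 -> emp1 -> emp6

emp7 reports to emp1. emp1 reports to emp6. emp6 is at the top.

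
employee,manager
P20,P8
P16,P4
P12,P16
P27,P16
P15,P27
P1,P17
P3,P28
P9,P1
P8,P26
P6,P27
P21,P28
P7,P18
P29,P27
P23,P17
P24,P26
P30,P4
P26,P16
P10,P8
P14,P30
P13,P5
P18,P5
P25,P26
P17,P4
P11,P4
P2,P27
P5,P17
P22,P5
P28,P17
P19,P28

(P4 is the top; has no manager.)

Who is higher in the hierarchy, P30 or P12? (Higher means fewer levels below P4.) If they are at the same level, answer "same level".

P30

P30 is 1 level below P4; P12 is 2. P30 is higher.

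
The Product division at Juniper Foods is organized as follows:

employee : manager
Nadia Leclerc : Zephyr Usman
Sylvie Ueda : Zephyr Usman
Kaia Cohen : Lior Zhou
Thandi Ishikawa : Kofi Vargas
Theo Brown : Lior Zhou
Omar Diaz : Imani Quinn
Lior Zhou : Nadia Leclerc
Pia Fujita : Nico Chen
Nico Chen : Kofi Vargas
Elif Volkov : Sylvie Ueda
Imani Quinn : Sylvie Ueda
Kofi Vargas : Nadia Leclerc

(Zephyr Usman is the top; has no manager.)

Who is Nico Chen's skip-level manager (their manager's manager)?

Nico Chen reports to Kofi Vargas, and Kofi Vargas reports to Nadia Leclerc. So Nico Chen's skip-level manager is Nadia Leclerc.

Nadia Leclerc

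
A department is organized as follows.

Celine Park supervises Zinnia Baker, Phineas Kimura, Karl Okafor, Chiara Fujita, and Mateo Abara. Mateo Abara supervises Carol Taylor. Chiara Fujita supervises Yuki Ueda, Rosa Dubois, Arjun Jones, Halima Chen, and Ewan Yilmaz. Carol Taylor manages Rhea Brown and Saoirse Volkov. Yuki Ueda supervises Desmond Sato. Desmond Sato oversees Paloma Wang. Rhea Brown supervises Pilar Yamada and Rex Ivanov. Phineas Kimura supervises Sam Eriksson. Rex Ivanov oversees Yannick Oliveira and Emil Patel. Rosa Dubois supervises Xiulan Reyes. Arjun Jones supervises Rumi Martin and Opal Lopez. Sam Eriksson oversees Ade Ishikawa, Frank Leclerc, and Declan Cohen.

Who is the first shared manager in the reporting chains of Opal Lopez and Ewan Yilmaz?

Opal Lopez's chain of managers is Arjun Jones, Chiara Fujita, Celine Park. Ewan Yilmaz's chain of managers is Chiara Fujita, Celine Park. The first manager that appears in both chains is Chiara Fujita.

Chiara Fujita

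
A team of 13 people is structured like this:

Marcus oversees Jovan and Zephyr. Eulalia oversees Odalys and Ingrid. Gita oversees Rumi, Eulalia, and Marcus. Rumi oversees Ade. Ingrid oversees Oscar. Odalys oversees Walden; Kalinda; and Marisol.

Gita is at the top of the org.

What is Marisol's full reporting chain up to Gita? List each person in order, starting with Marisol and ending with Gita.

Marisol reports to Odalys. Odalys reports to Eulalia. Eulalia reports to Gita. Gita is at the top.

Marisol -> Odalys -> Eulalia -> Gita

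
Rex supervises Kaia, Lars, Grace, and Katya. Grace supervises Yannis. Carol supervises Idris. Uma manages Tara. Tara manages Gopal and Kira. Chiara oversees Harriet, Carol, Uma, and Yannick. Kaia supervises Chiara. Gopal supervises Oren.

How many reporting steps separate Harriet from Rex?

Chain from Harriet up to Rex: Harriet → Chiara → Kaia → Rex. That is 3 steps up, so Harriet is 3 levels below Rex.

3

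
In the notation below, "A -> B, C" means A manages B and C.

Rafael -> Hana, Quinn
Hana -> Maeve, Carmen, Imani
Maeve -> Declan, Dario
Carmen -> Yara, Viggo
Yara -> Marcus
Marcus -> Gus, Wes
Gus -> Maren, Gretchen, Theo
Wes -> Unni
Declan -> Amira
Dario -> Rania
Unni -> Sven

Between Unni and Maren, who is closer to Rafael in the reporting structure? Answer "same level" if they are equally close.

Both Unni and Maren are 6 levels below Rafael.

same level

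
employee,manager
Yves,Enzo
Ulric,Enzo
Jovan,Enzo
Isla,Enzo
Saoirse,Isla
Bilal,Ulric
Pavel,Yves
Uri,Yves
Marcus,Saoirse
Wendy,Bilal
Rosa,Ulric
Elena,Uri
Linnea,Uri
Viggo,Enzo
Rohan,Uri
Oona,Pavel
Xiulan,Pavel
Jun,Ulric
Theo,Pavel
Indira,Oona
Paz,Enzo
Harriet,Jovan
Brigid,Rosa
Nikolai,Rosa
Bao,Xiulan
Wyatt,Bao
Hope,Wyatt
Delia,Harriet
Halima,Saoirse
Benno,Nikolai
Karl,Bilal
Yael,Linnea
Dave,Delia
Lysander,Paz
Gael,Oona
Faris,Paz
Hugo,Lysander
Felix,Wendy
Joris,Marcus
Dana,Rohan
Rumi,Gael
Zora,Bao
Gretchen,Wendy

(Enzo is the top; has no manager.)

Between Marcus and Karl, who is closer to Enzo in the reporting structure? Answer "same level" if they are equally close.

Both Marcus and Karl are 3 levels below Enzo.

same level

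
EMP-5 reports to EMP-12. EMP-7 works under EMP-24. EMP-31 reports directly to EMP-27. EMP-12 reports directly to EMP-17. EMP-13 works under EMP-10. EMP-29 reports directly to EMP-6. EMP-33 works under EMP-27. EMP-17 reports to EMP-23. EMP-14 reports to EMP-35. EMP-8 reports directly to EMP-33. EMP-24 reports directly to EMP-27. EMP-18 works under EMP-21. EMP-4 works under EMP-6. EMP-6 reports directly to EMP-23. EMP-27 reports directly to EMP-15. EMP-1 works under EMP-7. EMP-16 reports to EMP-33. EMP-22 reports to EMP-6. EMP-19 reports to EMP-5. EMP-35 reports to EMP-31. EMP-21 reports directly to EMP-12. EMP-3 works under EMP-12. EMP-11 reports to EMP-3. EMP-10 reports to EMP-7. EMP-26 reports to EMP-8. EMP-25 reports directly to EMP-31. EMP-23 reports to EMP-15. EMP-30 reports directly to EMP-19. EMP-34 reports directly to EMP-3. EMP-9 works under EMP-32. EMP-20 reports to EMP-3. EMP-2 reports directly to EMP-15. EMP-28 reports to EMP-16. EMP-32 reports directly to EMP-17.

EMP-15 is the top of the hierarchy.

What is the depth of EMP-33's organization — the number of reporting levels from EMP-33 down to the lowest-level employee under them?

The longest chain under EMP-33 runs EMP-33 → EMP-16 → EMP-28, which is 2 levels below EMP-33.

2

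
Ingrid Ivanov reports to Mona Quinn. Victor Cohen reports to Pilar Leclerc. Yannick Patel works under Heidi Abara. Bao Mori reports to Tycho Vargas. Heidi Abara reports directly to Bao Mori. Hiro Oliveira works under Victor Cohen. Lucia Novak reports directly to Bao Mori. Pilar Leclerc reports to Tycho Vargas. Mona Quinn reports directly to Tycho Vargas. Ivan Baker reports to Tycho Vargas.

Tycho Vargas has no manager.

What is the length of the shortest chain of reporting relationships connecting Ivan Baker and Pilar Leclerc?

2

Ivan Baker is 1 level below Tycho Vargas, and Pilar Leclerc is 1 level below Tycho Vargas (their lowest common manager). The shortest path runs up from Ivan Baker to Tycho Vargas and back down to Pilar Leclerc: 1 + 1 = 2 links.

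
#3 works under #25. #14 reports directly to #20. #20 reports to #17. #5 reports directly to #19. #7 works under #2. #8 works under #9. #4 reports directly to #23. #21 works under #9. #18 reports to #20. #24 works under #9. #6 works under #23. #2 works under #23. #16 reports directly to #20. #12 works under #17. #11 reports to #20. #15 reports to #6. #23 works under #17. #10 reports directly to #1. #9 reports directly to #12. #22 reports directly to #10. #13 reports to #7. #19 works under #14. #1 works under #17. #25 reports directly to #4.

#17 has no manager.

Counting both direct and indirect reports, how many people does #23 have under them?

8

#23 directly manages #6, #4, #2. Under #6: #15 (1). Under #4: #25, #3 (2). Under #2: #7, #13 (2). So #23's organization is 3 direct reports plus everyone under them: 2 + 3 + 3 = 8.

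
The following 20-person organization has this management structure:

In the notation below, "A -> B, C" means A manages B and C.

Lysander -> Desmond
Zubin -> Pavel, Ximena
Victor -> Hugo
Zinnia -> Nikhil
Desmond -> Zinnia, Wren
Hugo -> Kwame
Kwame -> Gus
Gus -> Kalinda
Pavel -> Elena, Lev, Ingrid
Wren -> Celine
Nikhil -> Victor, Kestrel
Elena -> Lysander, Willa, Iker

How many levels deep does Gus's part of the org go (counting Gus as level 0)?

The longest chain under Gus runs Gus → Kalinda, which is 1 level below Gus.

1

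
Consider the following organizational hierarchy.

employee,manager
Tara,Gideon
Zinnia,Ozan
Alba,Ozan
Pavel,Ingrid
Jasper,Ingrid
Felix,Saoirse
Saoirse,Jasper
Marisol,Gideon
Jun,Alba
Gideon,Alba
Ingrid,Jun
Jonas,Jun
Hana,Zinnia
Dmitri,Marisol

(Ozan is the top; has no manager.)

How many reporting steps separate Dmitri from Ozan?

4

Chain from Dmitri up to Ozan: Dmitri → Marisol → Gideon → Alba → Ozan. That is 4 steps up, so Dmitri is 4 levels below Ozan.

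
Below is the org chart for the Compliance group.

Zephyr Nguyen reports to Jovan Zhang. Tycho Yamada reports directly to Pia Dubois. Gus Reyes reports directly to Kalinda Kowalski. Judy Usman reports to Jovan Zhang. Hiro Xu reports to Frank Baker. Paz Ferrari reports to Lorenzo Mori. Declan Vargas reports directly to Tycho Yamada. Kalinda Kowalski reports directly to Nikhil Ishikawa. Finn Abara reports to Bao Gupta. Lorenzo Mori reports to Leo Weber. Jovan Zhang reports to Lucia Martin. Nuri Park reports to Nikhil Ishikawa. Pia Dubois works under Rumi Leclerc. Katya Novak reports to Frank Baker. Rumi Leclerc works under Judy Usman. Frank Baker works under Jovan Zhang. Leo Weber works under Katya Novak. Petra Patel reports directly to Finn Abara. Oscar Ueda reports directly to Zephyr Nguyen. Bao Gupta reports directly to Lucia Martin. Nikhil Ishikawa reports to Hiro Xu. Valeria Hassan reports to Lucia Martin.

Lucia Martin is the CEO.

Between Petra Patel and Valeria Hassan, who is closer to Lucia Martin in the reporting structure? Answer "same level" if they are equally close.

Petra Patel is 3 levels below Lucia Martin; Valeria Hassan is 1. Valeria Hassan is higher.

Valeria Hassan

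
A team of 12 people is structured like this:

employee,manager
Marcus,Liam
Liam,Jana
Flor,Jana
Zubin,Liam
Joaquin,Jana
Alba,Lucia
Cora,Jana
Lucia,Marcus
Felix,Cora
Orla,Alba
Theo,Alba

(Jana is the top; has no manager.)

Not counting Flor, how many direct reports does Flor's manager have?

3

Flor reports to Jana. Jana's other direct reports are Liam, Cora, Joaquin — 3 peers.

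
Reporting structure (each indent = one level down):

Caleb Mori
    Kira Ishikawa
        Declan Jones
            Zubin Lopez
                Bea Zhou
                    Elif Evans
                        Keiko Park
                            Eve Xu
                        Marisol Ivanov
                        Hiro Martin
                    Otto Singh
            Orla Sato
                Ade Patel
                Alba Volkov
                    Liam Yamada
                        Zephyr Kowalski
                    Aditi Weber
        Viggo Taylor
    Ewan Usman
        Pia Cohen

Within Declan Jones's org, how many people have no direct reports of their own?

7

The people in Declan Jones's organization with no one reporting to them are Aditi Weber, Zephyr Kowalski, Ade Patel, Otto Singh, Hiro Martin, Marisol Ivanov, Eve Xu. That is 7.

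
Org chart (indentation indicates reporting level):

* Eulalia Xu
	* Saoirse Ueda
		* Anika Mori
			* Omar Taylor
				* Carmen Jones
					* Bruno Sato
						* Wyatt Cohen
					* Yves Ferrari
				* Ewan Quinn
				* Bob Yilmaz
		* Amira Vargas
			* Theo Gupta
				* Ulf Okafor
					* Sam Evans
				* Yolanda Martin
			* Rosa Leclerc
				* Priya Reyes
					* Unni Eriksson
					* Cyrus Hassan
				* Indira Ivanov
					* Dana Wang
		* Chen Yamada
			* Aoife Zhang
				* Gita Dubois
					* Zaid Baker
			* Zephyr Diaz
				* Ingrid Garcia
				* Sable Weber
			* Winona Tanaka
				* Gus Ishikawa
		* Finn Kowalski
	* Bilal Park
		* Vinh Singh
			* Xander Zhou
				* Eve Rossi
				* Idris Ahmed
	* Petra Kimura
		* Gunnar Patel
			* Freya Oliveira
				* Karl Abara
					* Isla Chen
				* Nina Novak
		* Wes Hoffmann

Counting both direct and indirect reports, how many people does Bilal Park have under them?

Bilal Park directly manages Vinh Singh. Under Vinh Singh: Xander Zhou, Idris Ahmed, Eve Rossi (3). That's 4 in total.

4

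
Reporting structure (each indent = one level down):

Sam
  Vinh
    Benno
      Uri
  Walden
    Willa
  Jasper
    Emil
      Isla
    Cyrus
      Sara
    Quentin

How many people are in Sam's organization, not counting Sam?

11

Sam directly manages Vinh, Walden, Jasper. Under Vinh: Benno, Uri (2). Under Walden: Willa (1). Under Jasper: Quentin, Cyrus, Sara, Emil, Isla (5). So Sam's organization is 3 direct reports plus everyone under them: 3 + 2 + 6 = 11.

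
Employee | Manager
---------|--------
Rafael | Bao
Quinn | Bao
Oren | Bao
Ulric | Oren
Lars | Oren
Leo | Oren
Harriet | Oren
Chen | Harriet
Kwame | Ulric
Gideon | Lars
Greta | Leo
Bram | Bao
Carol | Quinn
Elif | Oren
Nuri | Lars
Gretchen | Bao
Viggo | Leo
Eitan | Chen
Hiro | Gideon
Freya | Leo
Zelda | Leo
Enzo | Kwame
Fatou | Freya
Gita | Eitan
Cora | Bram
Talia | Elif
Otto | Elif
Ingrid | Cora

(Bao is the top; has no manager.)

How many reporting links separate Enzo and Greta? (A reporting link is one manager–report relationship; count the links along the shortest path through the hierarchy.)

5

Enzo is 3 levels below Oren, and Greta is 2 levels below Oren (their lowest common manager). The shortest path runs up from Enzo to Oren and back down to Greta: 3 + 2 = 5 links.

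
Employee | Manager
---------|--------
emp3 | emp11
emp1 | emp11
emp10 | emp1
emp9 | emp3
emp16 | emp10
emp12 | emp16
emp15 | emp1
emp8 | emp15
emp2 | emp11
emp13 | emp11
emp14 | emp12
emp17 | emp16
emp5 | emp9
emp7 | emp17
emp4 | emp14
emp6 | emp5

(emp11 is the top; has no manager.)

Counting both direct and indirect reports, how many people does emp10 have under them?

emp10 directly manages emp16. Under emp16: emp17, emp7, emp12, emp14, emp4 (5). That's 6 in total.

6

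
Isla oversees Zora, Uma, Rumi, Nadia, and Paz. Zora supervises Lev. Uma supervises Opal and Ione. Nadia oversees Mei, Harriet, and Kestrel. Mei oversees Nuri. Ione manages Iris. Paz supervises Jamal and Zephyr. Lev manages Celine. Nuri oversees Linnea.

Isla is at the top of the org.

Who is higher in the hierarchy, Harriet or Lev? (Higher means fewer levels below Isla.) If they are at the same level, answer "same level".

same level

Both Harriet and Lev are 2 levels below Isla.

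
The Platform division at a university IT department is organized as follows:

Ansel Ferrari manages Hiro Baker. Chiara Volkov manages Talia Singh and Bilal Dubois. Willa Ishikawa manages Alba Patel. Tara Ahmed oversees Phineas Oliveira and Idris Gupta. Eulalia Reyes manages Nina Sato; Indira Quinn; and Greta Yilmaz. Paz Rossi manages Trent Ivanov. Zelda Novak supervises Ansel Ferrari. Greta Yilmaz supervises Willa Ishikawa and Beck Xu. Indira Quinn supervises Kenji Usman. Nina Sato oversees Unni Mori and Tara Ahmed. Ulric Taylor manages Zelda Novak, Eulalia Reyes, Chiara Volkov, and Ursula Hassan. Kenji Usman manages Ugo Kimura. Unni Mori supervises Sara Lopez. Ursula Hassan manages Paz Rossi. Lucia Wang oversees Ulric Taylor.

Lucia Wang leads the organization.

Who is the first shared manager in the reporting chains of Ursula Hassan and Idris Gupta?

Ulric Taylor

Ursula Hassan's chain of managers is Ulric Taylor, Lucia Wang. Idris Gupta's chain of managers is Tara Ahmed, Nina Sato, Eulalia Reyes, Ulric Taylor, Lucia Wang. The first manager that appears in both chains is Ulric Taylor.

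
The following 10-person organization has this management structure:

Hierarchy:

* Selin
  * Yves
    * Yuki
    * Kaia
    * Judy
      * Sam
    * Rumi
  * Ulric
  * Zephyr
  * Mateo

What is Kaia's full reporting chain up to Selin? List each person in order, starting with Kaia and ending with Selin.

Kaia reports to Yves. Yves reports to Selin. Selin is at the top.

Kaia -> Yves -> Selin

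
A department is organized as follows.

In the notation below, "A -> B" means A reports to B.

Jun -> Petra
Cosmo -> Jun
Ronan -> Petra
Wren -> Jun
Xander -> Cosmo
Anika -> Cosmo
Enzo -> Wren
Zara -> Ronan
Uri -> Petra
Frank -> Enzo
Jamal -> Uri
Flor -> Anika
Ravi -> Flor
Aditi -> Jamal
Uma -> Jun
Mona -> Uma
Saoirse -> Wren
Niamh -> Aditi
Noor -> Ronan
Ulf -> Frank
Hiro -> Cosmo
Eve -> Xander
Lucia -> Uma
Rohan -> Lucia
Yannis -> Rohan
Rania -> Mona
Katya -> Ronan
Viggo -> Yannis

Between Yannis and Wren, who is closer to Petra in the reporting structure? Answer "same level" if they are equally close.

Wren

Yannis is 5 levels below Petra; Wren is 2. Wren is higher.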